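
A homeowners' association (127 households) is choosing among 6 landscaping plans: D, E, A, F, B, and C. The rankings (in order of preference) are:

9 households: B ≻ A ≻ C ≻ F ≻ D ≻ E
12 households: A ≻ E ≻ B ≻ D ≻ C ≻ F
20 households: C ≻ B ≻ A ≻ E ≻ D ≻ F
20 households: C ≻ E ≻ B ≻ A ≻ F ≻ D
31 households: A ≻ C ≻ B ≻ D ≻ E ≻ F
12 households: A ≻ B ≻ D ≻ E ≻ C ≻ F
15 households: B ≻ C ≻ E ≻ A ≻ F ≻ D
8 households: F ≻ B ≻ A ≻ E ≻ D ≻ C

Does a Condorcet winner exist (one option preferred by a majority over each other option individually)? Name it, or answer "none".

Checking pairwise contests:
E beats D 75–52.
A beats E 92–35.
B beats A 72–55.
D beats F 75–52.
C beats B 71–56.
A beats C 72–55.
Every option loses at least one head-to-head, so there is no Condorcet winner.

none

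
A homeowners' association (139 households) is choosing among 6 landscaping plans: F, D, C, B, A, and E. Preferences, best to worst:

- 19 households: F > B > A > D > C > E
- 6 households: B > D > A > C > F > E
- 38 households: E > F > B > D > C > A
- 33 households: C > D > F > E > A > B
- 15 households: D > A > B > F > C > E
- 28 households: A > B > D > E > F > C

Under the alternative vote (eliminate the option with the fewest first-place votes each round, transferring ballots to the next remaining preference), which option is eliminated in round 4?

Round 1: F 19, D 15, C 33, B 6, A 28, E 38. Eliminate B.
Round 2: F 19, D 21, C 33, A 28, E 38. Eliminate F.
Round 3: D 21, C 33, A 47, E 38. Eliminate D.
Round 4: C 33, A 68, E 38. Eliminate C.

C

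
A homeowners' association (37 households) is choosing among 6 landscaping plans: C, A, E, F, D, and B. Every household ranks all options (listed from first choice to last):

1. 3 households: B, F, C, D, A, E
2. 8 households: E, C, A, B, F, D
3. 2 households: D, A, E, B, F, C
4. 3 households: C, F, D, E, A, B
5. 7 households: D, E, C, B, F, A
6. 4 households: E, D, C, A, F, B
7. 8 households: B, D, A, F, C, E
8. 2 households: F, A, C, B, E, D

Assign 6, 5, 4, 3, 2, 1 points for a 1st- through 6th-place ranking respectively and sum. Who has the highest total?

C: 3·4 + 8·5 + 2·1 + 3·6 + 7·4 + 4·4 + 8·2 + 2·4 = 140
A: 3·2 + 8·4 + 2·5 + 3·2 + 7·1 + 4·3 + 8·4 + 2·5 = 115
E: 3·1 + 8·6 + 2·4 + 3·3 + 7·5 + 4·6 + 8·1 + 2·2 = 139
F: 3·5 + 8·2 + 2·2 + 3·5 + 7·2 + 4·2 + 8·3 + 2·6 = 108
D: 3·3 + 8·1 + 2·6 + 3·4 + 7·6 + 4·5 + 8·5 + 2·1 = 145
B: 3·6 + 8·3 + 2·3 + 3·1 + 7·3 + 4·1 + 8·6 + 2·3 = 130
D has the highest Borda score (145).

D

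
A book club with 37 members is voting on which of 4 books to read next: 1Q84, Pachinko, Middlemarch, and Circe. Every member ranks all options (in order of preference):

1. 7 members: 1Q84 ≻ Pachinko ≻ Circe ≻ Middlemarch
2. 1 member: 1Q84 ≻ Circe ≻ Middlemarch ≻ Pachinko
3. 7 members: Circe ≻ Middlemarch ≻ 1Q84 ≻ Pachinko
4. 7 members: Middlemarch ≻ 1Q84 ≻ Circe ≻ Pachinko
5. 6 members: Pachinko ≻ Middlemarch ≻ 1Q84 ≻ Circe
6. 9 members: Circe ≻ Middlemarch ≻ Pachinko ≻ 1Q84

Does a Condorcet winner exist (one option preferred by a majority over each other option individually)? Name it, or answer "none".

none

Checking pairwise contests:
Middlemarch beats 1Q84 29–8.
1Q84 beats Pachinko 22–15.
Circe beats Middlemarch 24–13.
1Q84 beats Circe 21–16.
Every option loses at least one head-to-head, so there is no Condorcet winner.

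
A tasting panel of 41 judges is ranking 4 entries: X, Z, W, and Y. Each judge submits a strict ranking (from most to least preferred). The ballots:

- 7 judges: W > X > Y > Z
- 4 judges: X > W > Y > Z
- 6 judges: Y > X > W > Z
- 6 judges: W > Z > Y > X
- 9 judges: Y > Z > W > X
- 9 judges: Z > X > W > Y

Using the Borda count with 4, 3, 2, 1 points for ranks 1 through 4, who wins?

W

X: 7·3 + 4·4 + 6·3 + 6·1 + 9·1 + 9·3 = 97
Z: 7·1 + 4·1 + 6·1 + 6·3 + 9·3 + 9·4 = 98
W: 7·4 + 4·3 + 6·2 + 6·4 + 9·2 + 9·2 = 112
Y: 7·2 + 4·2 + 6·4 + 6·2 + 9·4 + 9·1 = 103
W has the highest Borda score (112).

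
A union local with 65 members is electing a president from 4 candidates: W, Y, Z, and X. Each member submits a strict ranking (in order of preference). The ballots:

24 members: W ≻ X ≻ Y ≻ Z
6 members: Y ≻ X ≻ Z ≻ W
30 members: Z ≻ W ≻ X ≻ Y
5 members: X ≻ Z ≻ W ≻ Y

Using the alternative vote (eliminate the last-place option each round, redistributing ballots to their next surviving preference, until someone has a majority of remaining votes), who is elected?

Z

Round 1: W 24, Y 6, Z 30, X 5. Eliminate X.
Round 2: W 24, Y 6, Z 35. Z has a majority.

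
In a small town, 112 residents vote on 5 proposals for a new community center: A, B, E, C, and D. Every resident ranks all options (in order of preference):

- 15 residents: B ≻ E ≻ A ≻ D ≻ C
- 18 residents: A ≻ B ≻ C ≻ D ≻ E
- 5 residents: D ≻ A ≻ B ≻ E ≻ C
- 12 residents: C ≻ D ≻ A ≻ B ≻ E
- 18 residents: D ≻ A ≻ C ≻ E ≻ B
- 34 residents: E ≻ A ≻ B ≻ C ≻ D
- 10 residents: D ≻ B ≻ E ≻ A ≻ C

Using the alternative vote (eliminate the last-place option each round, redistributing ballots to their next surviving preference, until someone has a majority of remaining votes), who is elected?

D

Round 1: A 18, B 15, E 34, C 12, D 33. Eliminate C.
Round 2: A 18, B 15, E 34, D 45. Eliminate B.
Round 3: A 18, E 49, D 45. Eliminate A.
Round 4: E 49, D 63. D has a majority.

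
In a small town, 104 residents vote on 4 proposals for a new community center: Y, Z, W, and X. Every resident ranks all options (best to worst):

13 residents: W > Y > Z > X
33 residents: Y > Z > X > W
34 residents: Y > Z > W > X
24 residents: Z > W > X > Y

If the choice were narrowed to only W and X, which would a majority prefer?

Voters preferring W to X: 71; preferring X to W: 33.
W wins the head-to-head.

W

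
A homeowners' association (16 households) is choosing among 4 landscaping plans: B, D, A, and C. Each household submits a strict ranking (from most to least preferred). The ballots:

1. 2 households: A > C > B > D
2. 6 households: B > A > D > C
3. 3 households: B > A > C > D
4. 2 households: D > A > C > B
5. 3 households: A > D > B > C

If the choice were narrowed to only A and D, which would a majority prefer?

A

Voters preferring A to D: 14; preferring D to A: 2.
A wins the head-to-head.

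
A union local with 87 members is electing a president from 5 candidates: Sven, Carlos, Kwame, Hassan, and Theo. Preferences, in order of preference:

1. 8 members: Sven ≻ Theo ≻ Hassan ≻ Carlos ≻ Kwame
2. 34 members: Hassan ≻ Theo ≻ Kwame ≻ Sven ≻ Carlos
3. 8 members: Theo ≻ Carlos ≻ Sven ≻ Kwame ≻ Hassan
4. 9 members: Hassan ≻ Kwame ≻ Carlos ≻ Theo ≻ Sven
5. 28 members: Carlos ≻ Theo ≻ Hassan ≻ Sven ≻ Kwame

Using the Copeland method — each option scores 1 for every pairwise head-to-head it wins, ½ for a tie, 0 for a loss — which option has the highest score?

Theo

Sven: beats Kwame; loses to Carlos, Hassan, and Theo → score 1.
Carlos: beats Sven and Kwame; loses to Hassan and Theo → score 2.
Kwame: loses to Sven, Carlos, Hassan, and Theo → score 0.
Hassan: beats Sven, Carlos, and Kwame; loses to Theo → score 3.
Theo: beats Sven, Carlos, Kwame, and Hassan → score 4.
Theo has the best pairwise record.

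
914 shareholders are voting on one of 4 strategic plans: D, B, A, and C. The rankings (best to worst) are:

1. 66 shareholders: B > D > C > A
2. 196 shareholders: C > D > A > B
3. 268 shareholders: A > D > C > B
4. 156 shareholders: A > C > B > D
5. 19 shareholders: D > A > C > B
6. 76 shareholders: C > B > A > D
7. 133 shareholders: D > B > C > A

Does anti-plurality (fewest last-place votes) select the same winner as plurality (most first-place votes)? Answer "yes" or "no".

no

Anti-plurality — last-place votes: D 232, B 483, A 199, C 0. Winner: C.
Plurality — first-place votes: D 152, B 66, A 424, C 272. Winner: A.
The two methods disagree.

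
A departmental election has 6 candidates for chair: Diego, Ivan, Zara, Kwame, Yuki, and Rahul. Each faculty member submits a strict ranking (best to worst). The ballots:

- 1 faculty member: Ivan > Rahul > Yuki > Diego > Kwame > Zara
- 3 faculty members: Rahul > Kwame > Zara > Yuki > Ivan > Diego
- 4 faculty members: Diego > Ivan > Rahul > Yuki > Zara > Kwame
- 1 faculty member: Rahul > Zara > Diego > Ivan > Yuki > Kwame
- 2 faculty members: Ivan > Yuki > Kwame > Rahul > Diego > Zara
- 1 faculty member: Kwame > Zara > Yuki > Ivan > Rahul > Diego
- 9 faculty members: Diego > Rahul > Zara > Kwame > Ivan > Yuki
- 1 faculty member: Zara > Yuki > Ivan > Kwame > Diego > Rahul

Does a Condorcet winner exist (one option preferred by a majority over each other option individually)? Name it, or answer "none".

Diego

Diego vs Ivan: 14–8 for Diego.
Diego vs Zara: 16–6 for Diego.
Diego vs Kwame: 15–7 for Diego.
Diego vs Yuki: 14–8 for Diego.
Diego vs Rahul: 14–8 for Diego.
Diego beats every other option head-to-head.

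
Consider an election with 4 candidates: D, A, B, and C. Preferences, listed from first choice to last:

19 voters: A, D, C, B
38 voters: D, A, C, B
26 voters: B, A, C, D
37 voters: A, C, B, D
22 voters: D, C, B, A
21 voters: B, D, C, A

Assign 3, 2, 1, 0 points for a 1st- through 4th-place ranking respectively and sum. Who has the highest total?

D: 19·2 + 38·3 + 26·0 + 37·0 + 22·3 + 21·2 = 260
A: 19·3 + 38·2 + 26·2 + 37·3 + 22·0 + 21·0 = 296
B: 19·0 + 38·0 + 26·3 + 37·1 + 22·1 + 21·3 = 200
C: 19·1 + 38·1 + 26·1 + 37·2 + 22·2 + 21·1 = 222
A has the highest Borda score (296).

A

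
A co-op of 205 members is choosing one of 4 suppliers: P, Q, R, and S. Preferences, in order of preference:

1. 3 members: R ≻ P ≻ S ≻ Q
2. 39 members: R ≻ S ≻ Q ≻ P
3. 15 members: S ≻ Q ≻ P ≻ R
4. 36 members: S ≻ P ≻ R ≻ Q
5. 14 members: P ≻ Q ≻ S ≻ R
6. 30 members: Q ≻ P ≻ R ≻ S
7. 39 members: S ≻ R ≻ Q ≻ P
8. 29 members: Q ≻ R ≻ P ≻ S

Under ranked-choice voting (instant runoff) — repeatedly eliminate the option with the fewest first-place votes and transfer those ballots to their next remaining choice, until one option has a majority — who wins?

Round 1: P 14, Q 59, R 42, S 90. Eliminate P.
Round 2: Q 73, R 42, S 90. Eliminate R.
Round 3: Q 73, S 132. S has a majority.

S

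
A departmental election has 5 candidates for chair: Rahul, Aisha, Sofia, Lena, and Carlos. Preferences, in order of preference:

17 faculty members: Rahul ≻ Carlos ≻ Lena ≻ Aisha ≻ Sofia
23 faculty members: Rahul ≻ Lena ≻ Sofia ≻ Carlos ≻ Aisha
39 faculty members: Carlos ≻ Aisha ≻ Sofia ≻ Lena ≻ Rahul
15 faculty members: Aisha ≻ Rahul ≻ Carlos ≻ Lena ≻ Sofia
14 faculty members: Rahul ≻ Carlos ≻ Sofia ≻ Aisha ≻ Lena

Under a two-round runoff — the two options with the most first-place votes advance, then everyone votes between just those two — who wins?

Rahul

Round 1 first-place votes: Rahul 54, Aisha 15, Sofia 0, Lena 0, Carlos 39.
Rahul and Carlos advance.
Runoff: Rahul is preferred to Carlos by 69 voters; Carlos by 39.
Rahul wins the runoff.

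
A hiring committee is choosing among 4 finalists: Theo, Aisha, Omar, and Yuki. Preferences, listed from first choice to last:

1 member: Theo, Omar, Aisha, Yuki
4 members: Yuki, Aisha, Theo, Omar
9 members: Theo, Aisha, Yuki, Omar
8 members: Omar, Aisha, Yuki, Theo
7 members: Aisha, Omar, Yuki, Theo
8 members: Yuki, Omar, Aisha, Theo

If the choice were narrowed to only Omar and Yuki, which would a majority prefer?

Yuki

Voters preferring Omar to Yuki: 16; preferring Yuki to Omar: 21.
Yuki wins the head-to-head.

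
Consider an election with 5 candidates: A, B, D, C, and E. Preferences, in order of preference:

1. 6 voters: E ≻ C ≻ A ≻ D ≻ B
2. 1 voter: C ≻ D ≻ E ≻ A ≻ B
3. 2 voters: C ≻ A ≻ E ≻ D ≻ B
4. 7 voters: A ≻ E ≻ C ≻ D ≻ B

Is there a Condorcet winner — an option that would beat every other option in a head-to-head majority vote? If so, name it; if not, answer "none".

none

Checking pairwise contests:
C beats A 9–7.
A beats B 16–0.
A beats D 15–1.
E beats C 13–3.
A beats E 9–7.
Every option loses at least one head-to-head, so there is no Condorcet winner.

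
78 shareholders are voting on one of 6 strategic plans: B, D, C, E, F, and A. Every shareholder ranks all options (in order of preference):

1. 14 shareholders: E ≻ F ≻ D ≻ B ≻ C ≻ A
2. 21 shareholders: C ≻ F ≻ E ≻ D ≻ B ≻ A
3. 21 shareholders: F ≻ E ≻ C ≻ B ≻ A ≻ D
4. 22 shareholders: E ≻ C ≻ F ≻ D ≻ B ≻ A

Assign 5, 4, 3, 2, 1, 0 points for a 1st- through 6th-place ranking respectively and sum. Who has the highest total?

E

B: 14·2 + 21·1 + 21·2 + 22·1 = 113
D: 14·3 + 21·2 + 21·0 + 22·2 = 128
C: 14·1 + 21·5 + 21·3 + 22·4 = 270
E: 14·5 + 21·3 + 21·4 + 22·5 = 327
F: 14·4 + 21·4 + 21·5 + 22·3 = 311
A: 14·0 + 21·0 + 21·1 + 22·0 = 21
E has the highest Borda score (327).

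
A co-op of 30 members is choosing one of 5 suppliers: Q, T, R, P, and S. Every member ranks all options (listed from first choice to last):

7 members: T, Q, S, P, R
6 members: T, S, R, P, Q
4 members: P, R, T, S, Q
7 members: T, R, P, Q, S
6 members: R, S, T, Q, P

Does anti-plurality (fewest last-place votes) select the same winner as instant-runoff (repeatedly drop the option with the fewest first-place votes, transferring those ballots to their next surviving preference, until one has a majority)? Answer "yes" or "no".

yes

Anti-plurality — last-place votes: Q 10, T 0, R 7, P 6, S 7. Winner: T.
Instant-runoff — R1 Q 0, T 20, R 6, P 4, S 0 (T winner). Winner: T.
The two methods agree.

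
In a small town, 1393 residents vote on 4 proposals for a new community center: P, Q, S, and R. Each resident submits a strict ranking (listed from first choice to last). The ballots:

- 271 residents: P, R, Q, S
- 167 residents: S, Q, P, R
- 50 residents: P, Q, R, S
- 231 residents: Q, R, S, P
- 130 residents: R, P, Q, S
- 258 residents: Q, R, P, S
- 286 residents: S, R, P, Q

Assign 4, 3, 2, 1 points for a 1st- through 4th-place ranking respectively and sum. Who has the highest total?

R

P: 271·4 + 167·2 + 50·4 + 231·1 + 130·3 + 258·2 + 286·2 = 3327
Q: 271·2 + 167·3 + 50·3 + 231·4 + 130·2 + 258·4 + 286·1 = 3695
S: 271·1 + 167·4 + 50·1 + 231·2 + 130·1 + 258·1 + 286·4 = 2983
R: 271·3 + 167·1 + 50·2 + 231·3 + 130·4 + 258·3 + 286·3 = 3925
R has the highest Borda score (3925).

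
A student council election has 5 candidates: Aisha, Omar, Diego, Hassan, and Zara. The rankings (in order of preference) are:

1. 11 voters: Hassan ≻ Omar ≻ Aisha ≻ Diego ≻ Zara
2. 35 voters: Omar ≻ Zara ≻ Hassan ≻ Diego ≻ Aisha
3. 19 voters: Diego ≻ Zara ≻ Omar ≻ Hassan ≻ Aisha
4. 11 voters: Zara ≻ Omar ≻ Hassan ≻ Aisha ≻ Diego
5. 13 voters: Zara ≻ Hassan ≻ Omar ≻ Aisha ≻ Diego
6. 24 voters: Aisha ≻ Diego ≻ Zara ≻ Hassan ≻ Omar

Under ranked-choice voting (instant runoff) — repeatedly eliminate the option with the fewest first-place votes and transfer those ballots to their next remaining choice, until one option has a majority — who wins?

Round 1: Aisha 24, Omar 35, Diego 19, Hassan 11, Zara 24. Eliminate Hassan.
Round 2: Aisha 24, Omar 46, Diego 19, Zara 24. Eliminate Diego.
Round 3: Aisha 24, Omar 46, Zara 43. Eliminate Aisha.
Round 4: Omar 46, Zara 67. Zara has a majority.

Zara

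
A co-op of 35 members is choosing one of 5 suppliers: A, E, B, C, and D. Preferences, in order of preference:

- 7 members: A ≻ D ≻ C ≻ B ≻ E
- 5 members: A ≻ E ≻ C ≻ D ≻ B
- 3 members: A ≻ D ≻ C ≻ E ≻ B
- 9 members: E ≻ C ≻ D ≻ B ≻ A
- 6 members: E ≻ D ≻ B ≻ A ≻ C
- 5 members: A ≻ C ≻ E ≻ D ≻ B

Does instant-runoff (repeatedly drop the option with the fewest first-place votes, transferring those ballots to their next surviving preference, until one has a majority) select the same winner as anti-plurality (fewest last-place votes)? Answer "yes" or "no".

no

Instant-runoff — R1 A 20, E 15, B 0, C 0, D 0 (A winner). Winner: A.
Anti-plurality — last-place votes: A 9, E 7, B 13, C 6, D 0. Winner: D.
The two methods disagree.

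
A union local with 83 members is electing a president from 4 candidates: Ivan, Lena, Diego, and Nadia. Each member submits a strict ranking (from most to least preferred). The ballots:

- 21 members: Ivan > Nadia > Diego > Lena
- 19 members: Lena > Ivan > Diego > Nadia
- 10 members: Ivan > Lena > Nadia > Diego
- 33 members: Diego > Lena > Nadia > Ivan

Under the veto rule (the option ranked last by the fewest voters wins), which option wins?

Diego

Last-place votes: Ivan 33, Lena 21, Diego 10, Nadia 19.
Diego is ranked last by the fewest voters, so Diego wins.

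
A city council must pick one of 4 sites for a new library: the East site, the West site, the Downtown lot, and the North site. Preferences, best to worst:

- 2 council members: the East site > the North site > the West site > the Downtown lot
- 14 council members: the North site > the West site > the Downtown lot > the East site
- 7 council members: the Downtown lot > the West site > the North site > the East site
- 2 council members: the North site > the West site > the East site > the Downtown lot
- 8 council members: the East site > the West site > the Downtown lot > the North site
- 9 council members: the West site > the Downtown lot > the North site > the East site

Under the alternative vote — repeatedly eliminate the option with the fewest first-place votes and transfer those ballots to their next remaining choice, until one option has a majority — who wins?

the West site

Round 1: the East site 10, the West site 9, the Downtown lot 7, the North site 16. Eliminate the Downtown lot.
Round 2: the East site 10, the West site 16, the North site 16. Eliminate the East site.
Round 3: the West site 24, the North site 18. The West site has a majority.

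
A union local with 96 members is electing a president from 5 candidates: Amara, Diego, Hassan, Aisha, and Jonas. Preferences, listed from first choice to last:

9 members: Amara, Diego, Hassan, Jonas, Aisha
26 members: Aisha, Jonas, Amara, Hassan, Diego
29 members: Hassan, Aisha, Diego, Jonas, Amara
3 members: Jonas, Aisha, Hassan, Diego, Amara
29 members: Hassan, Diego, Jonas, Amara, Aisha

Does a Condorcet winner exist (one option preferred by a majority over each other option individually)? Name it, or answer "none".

Hassan

Hassan vs Amara: 61–35 for Hassan.
Hassan vs Diego: 87–9 for Hassan.
Hassan vs Aisha: 67–29 for Hassan.
Hassan vs Jonas: 67–29 for Hassan.
Hassan beats every other option head-to-head.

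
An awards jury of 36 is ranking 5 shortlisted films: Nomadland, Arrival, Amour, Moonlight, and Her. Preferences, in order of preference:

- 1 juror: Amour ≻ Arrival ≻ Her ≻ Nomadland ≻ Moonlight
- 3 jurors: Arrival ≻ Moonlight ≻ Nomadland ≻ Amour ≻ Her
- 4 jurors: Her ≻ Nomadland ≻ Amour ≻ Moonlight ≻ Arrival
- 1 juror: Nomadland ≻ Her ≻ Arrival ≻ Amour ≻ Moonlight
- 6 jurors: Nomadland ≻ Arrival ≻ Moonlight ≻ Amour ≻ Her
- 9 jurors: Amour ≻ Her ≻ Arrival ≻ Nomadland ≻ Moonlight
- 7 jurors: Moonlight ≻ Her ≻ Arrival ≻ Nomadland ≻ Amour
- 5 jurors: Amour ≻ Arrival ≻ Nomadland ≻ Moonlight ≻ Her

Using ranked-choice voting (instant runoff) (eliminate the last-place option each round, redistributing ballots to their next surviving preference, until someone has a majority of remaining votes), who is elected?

Round 1: Nomadland 7, Arrival 3, Amour 15, Moonlight 7, Her 4. Eliminate Arrival.
Round 2: Nomadland 7, Amour 15, Moonlight 10, Her 4. Eliminate Her.
Round 3: Nomadland 11, Amour 15, Moonlight 10. Eliminate Moonlight.
Round 4: Nomadland 21, Amour 15. Nomadland has a majority.

Nomadland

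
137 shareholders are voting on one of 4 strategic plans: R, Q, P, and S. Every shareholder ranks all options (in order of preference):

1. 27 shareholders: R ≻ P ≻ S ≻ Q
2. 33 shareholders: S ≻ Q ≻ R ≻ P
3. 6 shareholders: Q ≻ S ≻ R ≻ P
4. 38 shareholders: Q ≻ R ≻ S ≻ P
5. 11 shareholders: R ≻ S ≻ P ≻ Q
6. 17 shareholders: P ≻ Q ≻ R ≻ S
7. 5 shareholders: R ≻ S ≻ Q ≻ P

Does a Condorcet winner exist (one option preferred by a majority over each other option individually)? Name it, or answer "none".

none

Checking pairwise contests:
Q beats R 94–43.
S beats Q 76–61.
R beats P 120–17.
R beats S 98–39.
Every option loses at least one head-to-head, so there is no Condorcet winner.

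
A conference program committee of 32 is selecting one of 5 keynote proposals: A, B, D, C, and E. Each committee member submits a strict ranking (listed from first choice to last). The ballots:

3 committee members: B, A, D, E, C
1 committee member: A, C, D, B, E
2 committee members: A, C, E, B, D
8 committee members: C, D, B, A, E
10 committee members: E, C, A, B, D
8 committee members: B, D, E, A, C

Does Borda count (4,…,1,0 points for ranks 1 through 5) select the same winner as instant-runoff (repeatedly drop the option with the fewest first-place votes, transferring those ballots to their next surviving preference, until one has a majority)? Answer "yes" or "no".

no

Borda — scores: A 57, B 73, D 56, C 71, E 63. Winner: B.
Instant-runoff — R1 A 3, B 11, D 0, C 8, E 10 (D out); R2 A 3, B 11, C 8, E 10 (A out); R3 B 11, C 11, E 10 (E out); R4 B 11, C 21 (C winner). Winner: C.
The two methods disagree.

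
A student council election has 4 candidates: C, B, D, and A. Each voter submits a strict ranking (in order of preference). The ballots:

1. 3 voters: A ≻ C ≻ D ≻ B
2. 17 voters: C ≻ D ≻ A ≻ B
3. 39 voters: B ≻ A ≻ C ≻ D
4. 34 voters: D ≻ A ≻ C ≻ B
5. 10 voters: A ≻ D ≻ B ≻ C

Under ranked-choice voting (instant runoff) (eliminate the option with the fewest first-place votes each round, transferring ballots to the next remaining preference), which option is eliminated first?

A

Round 1: C 17, B 39, D 34, A 13. Eliminate A.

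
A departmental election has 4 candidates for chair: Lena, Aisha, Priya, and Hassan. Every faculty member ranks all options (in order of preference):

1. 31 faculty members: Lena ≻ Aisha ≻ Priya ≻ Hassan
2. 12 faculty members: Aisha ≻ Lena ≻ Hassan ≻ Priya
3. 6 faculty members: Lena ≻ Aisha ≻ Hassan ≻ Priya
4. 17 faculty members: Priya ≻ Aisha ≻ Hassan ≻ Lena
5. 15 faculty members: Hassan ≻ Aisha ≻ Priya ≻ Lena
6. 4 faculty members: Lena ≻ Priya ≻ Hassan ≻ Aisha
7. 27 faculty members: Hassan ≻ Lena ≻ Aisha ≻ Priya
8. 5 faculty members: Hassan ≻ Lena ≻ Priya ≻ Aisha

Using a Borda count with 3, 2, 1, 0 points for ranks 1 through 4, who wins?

Lena: 31·3 + 12·2 + 6·3 + 17·0 + 15·0 + 4·3 + 27·2 + 5·2 = 211
Aisha: 31·2 + 12·3 + 6·2 + 17·2 + 15·2 + 4·0 + 27·1 + 5·0 = 201
Priya: 31·1 + 12·0 + 6·0 + 17·3 + 15·1 + 4·2 + 27·0 + 5·1 = 110
Hassan: 31·0 + 12·1 + 6·1 + 17·1 + 15·3 + 4·1 + 27·3 + 5·3 = 180
Lena has the highest Borda score (211).

Lena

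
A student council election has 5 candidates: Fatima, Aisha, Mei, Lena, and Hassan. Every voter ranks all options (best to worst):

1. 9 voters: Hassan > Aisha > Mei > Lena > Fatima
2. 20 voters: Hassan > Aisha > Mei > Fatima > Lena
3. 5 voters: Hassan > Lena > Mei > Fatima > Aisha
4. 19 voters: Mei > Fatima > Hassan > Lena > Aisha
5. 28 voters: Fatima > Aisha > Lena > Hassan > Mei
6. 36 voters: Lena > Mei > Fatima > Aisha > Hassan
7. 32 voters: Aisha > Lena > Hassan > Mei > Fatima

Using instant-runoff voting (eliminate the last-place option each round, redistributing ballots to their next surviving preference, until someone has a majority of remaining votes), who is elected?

Round 1: Fatima 28, Aisha 32, Mei 19, Lena 36, Hassan 34. Eliminate Mei.
Round 2: Fatima 47, Aisha 32, Lena 36, Hassan 34. Eliminate Aisha.
Round 3: Fatima 47, Lena 68, Hassan 34. Eliminate Hassan.
Round 4: Fatima 67, Lena 82. Lena has a majority.

Lena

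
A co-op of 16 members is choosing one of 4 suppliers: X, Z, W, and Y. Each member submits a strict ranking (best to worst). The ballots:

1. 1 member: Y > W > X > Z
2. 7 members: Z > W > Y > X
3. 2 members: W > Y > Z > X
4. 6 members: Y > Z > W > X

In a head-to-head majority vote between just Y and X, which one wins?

Y

Voters preferring Y to X: 16; preferring X to Y: 0.
Y wins the head-to-head.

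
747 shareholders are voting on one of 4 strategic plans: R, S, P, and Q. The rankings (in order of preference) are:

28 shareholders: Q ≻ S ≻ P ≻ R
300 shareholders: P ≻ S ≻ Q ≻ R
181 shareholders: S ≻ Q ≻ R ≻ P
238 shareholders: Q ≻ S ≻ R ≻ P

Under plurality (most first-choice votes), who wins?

First-place votes: R 0, S 181, P 300, Q 266.
P has the most first-place votes.

P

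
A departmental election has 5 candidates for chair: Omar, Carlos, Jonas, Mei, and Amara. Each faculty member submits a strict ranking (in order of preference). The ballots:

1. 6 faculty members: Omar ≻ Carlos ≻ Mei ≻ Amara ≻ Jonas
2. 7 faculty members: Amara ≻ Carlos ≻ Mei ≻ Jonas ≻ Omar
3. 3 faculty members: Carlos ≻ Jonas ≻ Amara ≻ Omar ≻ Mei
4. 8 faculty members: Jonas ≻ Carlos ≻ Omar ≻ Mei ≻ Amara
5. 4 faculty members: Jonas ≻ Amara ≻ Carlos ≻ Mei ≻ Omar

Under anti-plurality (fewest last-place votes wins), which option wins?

Last-place votes: Omar 11, Carlos 0, Jonas 6, Mei 3, Amara 8.
Carlos is ranked last by the fewest voters, so Carlos wins.

Carlos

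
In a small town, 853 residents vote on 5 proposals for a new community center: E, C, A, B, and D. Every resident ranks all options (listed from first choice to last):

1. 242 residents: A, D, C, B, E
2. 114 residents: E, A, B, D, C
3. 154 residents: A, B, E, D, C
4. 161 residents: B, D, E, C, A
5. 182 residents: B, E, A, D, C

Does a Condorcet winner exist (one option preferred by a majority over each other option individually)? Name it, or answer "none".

none

Checking pairwise contests:
B beats E 739–114.
E beats C 611–242.
E beats A 457–396.
A beats B 510–343.
E beats D 450–403.
Every option loses at least one head-to-head, so there is no Condorcet winner.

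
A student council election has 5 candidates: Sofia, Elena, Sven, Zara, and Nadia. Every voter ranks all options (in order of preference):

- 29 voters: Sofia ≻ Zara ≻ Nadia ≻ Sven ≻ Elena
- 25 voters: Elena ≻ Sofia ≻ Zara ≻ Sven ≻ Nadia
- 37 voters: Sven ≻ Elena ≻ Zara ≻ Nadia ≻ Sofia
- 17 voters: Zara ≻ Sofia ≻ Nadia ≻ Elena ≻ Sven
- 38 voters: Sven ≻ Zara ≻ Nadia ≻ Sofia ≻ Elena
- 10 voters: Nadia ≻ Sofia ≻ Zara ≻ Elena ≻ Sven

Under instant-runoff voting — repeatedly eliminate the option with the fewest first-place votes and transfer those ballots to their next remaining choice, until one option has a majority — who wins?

Sofia

Round 1: Sofia 29, Elena 25, Sven 75, Zara 17, Nadia 10. Eliminate Nadia.
Round 2: Sofia 39, Elena 25, Sven 75, Zara 17. Eliminate Zara.
Round 3: Sofia 56, Elena 25, Sven 75. Eliminate Elena.
Round 4: Sofia 81, Sven 75. Sofia has a majority.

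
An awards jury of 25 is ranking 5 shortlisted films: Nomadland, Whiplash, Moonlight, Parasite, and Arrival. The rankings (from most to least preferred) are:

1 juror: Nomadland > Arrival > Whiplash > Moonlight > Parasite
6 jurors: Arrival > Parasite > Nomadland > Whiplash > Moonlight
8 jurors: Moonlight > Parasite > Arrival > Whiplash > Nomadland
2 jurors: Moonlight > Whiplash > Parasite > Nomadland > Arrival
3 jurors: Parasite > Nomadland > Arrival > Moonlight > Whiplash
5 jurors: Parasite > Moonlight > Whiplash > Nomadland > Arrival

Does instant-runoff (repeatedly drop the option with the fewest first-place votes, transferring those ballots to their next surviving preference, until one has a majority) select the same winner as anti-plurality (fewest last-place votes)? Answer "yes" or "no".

Instant-runoff — R1 Nomadland 1, Whiplash 0, Moonlight 10, Parasite 8, Arrival 6 (Whiplash out); R2 Nomadland 1, Moonlight 10, Parasite 8, Arrival 6 (Nomadland out); R3 Moonlight 10, Parasite 8, Arrival 7 (Arrival out); R4 Moonlight 11, Parasite 14 (Parasite winner). Winner: Parasite.
Anti-plurality — last-place votes: Nomadland 8, Whiplash 3, Moonlight 6, Parasite 1, Arrival 7. Winner: Parasite.
The two methods agree.

yes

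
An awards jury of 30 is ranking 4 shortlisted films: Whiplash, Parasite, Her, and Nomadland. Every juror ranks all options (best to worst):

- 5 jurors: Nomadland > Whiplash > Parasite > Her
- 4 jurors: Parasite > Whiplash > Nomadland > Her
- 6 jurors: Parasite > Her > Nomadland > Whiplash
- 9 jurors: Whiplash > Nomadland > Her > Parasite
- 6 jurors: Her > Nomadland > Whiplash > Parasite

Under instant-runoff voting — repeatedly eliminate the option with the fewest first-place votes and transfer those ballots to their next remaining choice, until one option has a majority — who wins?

Whiplash

Round 1: Whiplash 9, Parasite 10, Her 6, Nomadland 5. Eliminate Nomadland.
Round 2: Whiplash 14, Parasite 10, Her 6. Eliminate Her.
Round 3: Whiplash 20, Parasite 10. Whiplash has a majority.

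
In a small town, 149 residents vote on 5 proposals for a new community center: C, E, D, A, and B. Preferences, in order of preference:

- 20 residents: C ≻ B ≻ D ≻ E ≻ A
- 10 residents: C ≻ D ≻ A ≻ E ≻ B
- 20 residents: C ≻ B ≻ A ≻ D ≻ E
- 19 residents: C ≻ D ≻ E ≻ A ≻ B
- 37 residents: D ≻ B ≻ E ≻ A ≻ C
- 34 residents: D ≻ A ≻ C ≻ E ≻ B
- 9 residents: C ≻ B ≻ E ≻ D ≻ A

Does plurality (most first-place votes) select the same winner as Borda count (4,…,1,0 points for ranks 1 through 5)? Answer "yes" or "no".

Plurality — first-place votes: C 78, E 0, D 71, A 0, B 0. Winner: C.
Borda — scores: C 380, E 194, D 440, A 218, B 258. Winner: D.
The two methods disagree.

no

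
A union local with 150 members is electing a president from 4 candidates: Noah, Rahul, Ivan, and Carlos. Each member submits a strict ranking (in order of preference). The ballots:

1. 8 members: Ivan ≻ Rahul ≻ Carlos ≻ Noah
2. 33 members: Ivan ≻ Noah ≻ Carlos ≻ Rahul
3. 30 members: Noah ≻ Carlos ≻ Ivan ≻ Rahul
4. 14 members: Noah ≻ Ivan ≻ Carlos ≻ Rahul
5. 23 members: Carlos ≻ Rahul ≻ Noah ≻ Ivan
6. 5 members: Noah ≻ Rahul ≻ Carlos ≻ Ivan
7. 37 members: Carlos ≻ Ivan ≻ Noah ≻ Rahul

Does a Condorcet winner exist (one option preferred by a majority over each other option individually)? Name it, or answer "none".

Checking pairwise contests:
Ivan beats Noah 78–72.
Noah beats Rahul 119–31.
Carlos beats Ivan 95–55.
Noah beats Carlos 82–68.
Every option loses at least one head-to-head, so there is no Condorcet winner.

none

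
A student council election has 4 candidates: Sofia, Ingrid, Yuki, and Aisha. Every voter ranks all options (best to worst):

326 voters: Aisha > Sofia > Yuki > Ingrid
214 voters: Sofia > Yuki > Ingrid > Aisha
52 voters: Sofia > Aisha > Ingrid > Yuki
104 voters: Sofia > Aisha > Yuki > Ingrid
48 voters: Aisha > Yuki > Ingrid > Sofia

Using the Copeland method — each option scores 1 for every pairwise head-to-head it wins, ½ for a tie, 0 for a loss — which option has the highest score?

Aisha

Sofia: beats Ingrid and Yuki; loses to Aisha → score 2.
Ingrid: loses to Sofia, Yuki, and Aisha → score 0.
Yuki: beats Ingrid; loses to Sofia and Aisha → score 1.
Aisha: beats Sofia, Ingrid, and Yuki → score 3.
Aisha has the best pairwise record.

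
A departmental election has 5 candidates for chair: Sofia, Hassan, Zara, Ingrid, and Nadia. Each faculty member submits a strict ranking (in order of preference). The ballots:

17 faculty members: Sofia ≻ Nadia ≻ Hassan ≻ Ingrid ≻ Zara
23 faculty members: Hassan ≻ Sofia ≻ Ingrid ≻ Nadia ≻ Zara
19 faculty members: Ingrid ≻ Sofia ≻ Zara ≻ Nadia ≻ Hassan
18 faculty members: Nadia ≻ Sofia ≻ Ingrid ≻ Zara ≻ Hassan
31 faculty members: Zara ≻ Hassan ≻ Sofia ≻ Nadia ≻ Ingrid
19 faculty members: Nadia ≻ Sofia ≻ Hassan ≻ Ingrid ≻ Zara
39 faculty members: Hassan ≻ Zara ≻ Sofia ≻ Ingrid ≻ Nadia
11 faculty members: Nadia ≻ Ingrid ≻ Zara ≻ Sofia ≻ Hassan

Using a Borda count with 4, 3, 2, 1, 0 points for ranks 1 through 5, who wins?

Sofia: 17·4 + 23·3 + 19·3 + 18·3 + 31·2 + 19·3 + 39·2 + 11·1 = 456
Hassan: 17·2 + 23·4 + 19·0 + 18·0 + 31·3 + 19·2 + 39·4 + 11·0 = 413
Zara: 17·0 + 23·0 + 19·2 + 18·1 + 31·4 + 19·0 + 39·3 + 11·2 = 319
Ingrid: 17·1 + 23·2 + 19·4 + 18·2 + 31·0 + 19·1 + 39·1 + 11·3 = 266
Nadia: 17·3 + 23·1 + 19·1 + 18·4 + 31·1 + 19·4 + 39·0 + 11·4 = 316
Sofia has the highest Borda score (456).

Sofia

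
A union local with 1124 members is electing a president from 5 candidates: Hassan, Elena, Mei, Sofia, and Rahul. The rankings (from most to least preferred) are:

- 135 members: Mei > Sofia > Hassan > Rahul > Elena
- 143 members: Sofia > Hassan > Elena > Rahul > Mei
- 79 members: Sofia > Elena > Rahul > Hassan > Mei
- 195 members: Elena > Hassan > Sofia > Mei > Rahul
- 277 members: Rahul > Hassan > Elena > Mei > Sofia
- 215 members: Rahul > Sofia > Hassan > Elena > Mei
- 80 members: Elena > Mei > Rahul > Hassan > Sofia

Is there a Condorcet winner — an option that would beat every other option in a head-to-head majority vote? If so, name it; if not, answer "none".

Rahul vs Hassan: 651–473 for Rahul.
Rahul vs Elena: 627–497 for Rahul.
Rahul vs Mei: 714–410 for Rahul.
Rahul vs Sofia: 572–552 for Rahul.
Rahul beats every other option head-to-head.

Rahul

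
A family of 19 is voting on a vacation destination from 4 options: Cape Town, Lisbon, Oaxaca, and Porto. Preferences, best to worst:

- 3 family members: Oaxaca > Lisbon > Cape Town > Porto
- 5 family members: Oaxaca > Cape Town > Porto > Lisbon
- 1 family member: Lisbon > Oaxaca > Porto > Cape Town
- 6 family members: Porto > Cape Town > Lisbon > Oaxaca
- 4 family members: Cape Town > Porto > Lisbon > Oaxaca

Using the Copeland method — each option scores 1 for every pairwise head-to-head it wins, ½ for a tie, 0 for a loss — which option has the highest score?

Cape Town

Cape Town: beats Lisbon, Oaxaca, and Porto → score 3.
Lisbon: beats Oaxaca; loses to Cape Town and Porto → score 1.
Oaxaca: loses to Cape Town, Lisbon, and Porto → score 0.
Porto: beats Lisbon and Oaxaca; loses to Cape Town → score 2.
Cape Town has the best pairwise record.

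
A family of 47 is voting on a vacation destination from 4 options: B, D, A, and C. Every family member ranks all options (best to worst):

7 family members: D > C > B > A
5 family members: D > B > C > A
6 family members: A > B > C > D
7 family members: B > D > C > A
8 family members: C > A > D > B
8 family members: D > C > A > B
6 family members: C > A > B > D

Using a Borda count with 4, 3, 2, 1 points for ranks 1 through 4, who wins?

B: 7·2 + 5·3 + 6·3 + 7·4 + 8·1 + 8·1 + 6·2 = 103
D: 7·4 + 5·4 + 6·1 + 7·3 + 8·2 + 8·4 + 6·1 = 129
A: 7·1 + 5·1 + 6·4 + 7·1 + 8·3 + 8·2 + 6·3 = 101
C: 7·3 + 5·2 + 6·2 + 7·2 + 8·4 + 8·3 + 6·4 = 137
C has the highest Borda score (137).

C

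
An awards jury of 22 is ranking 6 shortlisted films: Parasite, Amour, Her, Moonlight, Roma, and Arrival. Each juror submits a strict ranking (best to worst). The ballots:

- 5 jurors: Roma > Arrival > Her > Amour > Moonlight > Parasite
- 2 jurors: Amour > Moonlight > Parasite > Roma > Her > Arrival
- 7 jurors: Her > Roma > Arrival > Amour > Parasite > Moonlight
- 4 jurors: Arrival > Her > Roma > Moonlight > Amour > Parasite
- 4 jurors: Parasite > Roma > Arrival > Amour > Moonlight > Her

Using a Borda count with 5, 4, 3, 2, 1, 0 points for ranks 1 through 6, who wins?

Parasite: 5·0 + 2·3 + 7·1 + 4·0 + 4·5 = 33
Amour: 5·2 + 2·5 + 7·2 + 4·1 + 4·2 = 46
Her: 5·3 + 2·1 + 7·5 + 4·4 + 4·0 = 68
Moonlight: 5·1 + 2·4 + 7·0 + 4·2 + 4·1 = 25
Roma: 5·5 + 2·2 + 7·4 + 4·3 + 4·4 = 85
Arrival: 5·4 + 2·0 + 7·3 + 4·5 + 4·3 = 73
Roma has the highest Borda score (85).

Roma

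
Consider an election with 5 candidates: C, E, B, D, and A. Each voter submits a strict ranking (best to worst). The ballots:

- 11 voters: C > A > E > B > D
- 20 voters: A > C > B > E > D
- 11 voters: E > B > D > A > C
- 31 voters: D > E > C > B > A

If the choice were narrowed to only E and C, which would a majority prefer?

E

Voters preferring E to C: 42; preferring C to E: 31.
E wins the head-to-head.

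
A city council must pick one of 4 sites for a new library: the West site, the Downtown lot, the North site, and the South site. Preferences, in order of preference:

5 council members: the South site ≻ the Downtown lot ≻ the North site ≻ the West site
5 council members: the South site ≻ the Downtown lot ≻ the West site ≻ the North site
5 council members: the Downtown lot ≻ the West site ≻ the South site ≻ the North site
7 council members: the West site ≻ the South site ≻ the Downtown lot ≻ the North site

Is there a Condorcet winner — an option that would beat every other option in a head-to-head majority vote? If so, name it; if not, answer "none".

none

Checking pairwise contests:
the Downtown lot beats the West site 15–7.
the South site beats the Downtown lot 17–5.
the West site beats the North site 17–5.
the West site beats the South site 12–10.
Every option loses at least one head-to-head, so there is no Condorcet winner.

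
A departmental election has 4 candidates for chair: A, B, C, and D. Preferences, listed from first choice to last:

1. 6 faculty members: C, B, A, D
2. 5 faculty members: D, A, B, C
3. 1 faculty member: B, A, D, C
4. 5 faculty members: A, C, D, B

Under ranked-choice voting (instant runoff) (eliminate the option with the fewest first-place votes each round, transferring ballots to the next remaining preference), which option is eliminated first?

Round 1: A 5, B 1, C 6, D 5. Eliminate B.

B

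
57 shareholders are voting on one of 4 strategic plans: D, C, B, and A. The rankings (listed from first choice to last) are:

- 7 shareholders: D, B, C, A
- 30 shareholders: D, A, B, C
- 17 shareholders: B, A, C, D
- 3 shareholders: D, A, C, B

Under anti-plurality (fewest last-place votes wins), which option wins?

Last-place votes: D 17, C 30, B 3, A 7.
B is ranked last by the fewest voters, so B wins.

B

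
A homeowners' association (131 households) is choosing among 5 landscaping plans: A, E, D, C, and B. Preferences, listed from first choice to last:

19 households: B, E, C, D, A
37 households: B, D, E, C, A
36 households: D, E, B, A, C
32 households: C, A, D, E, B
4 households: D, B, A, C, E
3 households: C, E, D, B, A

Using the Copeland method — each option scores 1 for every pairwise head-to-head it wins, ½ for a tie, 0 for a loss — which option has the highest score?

A: loses to E, D, C, and B → score 0.
E: beats A, C, and B; loses to D → score 3.
D: beats A, E, C, and B → score 4.
C: beats A; loses to E, D, and B → score 1.
B: beats A and C; loses to E and D → score 2.
D has the best pairwise record.

D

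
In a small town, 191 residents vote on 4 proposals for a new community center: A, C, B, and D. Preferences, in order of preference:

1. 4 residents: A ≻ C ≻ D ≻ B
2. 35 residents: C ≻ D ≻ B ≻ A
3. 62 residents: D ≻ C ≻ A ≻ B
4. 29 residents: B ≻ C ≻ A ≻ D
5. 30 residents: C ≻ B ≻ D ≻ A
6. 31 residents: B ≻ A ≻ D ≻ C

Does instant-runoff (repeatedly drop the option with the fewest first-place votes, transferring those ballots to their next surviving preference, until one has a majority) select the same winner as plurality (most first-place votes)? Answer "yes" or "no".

Instant-runoff — R1 A 4, C 65, B 60, D 62 (A out); R2 C 69, B 60, D 62 (B out); R3 C 98, D 93 (C winner). Winner: C.
Plurality — first-place votes: A 4, C 65, B 60, D 62. Winner: C.
The two methods agree.

yes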